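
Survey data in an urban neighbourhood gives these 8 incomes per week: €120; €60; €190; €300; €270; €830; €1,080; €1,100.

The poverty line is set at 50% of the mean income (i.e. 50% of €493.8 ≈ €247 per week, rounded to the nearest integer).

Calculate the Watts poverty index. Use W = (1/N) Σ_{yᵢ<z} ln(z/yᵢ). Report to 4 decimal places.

Incomes under z: €60, €120, €190 (q = 3 of N = 8).
ln(z/y) terms: ln(247/60) = 1.4150; ln(247/120) = 0.7219; ln(247/190) = 0.2624.
W = 2.399305 / 8 = 0.2999.

0.2999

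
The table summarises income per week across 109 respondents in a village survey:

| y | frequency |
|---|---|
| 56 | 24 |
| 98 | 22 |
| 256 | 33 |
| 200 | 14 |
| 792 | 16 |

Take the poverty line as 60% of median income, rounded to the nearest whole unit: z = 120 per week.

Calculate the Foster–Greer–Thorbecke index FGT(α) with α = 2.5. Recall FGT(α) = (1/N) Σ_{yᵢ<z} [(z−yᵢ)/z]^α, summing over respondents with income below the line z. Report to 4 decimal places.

0.0486

Below the line: 24×56, 22×98 (q = 46 of N = 109).
Gap ratios (z−y)/z: (120−56)/120 = 0.5333 (×24); (120−98)/120 = 0.1833 (×22).
Raised to α = 2.5: 0.20773 (×24); 0.01439 (×22).
Sum = 5.302104; FGT(2.5) = 5.302104 / 109 = 0.0486.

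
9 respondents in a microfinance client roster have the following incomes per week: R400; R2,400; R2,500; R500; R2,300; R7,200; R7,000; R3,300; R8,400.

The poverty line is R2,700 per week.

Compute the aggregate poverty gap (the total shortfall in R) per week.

Poor units: R400, R500, R2,300, R2,400, R2,500 (q = 5 of N = 9).
Individual gaps: 2700−400 = 2300; 2700−500 = 2200; 2700−2300 = 400; 2700−2400 = 300; 2700−2500 = 200.
Aggregate gap = R5,400.

R5,400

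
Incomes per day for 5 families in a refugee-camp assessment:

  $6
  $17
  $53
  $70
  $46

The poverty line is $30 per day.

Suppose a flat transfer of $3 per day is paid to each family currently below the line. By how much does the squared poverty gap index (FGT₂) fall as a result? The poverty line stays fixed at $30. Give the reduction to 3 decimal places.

0.045

Before: below the line — $6, $17; squared poverty gap index (FGT₂) = 0.16556.
After the $3 transfer: below the line — $9, $20; squared poverty gap index (FGT₂) = 0.12022.
Reduction = 0.16556 − 0.12022 = 0.045.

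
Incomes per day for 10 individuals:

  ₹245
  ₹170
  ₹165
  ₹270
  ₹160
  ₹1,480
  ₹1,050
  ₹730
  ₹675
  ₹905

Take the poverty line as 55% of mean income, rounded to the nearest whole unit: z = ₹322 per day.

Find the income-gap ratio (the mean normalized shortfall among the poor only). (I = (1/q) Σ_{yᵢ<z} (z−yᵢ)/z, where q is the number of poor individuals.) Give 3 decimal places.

Incomes under z: ₹160, ₹165, ₹170, ₹245, ₹270 (q = 5 of N = 10).
Relative gaps: 0.5031, 0.4876, 0.4720, 0.2391, 0.1615; sum = 1.863354.
I averages over the q = 5 poor units only: 1.863354 / 5 = 0.373.

0.373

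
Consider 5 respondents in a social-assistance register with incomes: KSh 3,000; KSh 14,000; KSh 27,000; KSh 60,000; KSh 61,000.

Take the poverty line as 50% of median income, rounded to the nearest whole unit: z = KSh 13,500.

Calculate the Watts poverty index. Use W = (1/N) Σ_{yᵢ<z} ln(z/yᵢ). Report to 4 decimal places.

0.3008

Below z: KSh 3,000 (q = 1 of N = 5).
Log shortfalls: ln(13500/3000) = 1.5041.
W = 1.504077 / 5 = 0.3008.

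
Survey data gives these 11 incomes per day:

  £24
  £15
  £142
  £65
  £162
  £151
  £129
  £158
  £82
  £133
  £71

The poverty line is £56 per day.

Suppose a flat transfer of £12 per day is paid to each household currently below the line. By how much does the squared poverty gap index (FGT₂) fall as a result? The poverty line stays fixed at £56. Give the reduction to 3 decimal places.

Before: below the line — £15, £24; squared poverty gap index (FGT₂) = 0.07841.
After the £12 transfer: below the line — £27, £36; squared poverty gap index (FGT₂) = 0.03598.
Reduction = 0.07841 − 0.03598 = 0.042.

0.042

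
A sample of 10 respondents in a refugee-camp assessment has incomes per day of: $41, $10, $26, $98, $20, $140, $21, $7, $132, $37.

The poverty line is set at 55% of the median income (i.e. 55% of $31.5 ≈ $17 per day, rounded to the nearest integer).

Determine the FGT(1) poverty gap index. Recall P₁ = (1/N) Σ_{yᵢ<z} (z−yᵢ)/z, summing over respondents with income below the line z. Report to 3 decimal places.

Poor units: $7, $10 (q = 2 of N = 10).
Normalized shortfalls: (17−7)/17 = 0.5882; (17−10)/17 = 0.4118.
Sum of shortfalls = 1.000000; P₁ averages over all N: 1.000000 / 10 = 0.100.

0.100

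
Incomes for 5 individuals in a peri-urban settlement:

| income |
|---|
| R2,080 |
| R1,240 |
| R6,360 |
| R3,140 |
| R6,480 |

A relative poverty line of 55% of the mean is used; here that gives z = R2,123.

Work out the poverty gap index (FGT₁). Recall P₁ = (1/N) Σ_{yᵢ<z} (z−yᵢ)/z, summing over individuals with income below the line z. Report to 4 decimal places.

0.0872

Below the line: R1,240, R2,080 (q = 2 of N = 5).
Normalized shortfalls: (2123−1240)/2123 = 0.4159; (2123−2080)/2123 = 0.0203.
Sum of shortfalls = 0.436175; P₁ averages over all N: 0.436175 / 5 = 0.0872.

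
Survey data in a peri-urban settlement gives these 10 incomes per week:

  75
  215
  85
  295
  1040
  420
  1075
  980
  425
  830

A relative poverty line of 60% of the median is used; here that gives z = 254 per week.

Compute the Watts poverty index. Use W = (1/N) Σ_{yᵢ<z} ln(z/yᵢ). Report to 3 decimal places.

0.248

Poor units: 75, 85, 215 (q = 3 of N = 10).
Log gaps: ln(254/75) = 1.2198; ln(254/85) = 1.0947; ln(254/215) = 0.1667.
W = 2.481225 / 10 = 0.248.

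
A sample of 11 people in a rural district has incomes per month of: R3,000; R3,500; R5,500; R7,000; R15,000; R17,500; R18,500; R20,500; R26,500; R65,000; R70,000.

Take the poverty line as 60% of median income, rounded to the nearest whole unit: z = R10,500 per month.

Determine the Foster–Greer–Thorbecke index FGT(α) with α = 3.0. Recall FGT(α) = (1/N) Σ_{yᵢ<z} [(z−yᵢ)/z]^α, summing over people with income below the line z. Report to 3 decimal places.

Incomes under z: R3,000, R3,500, R5,500, R7,000 (q = 4 of N = 11).
Normalized shortfalls: (10500−3000)/10500 = 0.7143; (10500−3500)/10500 = 0.6667; (10500−5500)/10500 = 0.4762; (10500−7000)/10500 = 0.3333.
Raised to α = 3.0: 0.36443; 0.29630; 0.10798; 0.03704.
Sum = 0.805745; FGT(3.0) = 0.805745 / 11 = 0.073.

0.073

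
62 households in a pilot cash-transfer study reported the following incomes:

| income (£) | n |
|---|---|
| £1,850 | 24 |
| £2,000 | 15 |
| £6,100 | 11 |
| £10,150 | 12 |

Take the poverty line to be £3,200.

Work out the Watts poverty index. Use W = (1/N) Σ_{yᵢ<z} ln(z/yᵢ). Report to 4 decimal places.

Incomes under z: 24×£1,850, 15×£2,000 (q = 39 of N = 62).
ln(z/y) terms: ln(3200/1850) = 0.5480 (×24); ln(3200/2000) = 0.4700 (×15).
W = 20.201219 / 62 = 0.3258.

0.3258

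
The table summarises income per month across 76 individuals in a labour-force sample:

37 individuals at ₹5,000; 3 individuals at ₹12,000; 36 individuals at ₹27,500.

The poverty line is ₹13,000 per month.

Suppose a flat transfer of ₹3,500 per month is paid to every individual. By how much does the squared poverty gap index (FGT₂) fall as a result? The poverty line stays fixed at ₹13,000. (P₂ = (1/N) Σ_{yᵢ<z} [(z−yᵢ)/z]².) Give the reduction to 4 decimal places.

0.1263

Before: below the line — 37×₹5,000, 3×₹12,000; squared poverty gap index (FGT₂) = 0.184600.
After the ₹3,500 transfer: below the line — 37×₹8,500; squared poverty gap index (FGT₂) = 0.058335.
Reduction = 0.184600 − 0.058335 = 0.1263.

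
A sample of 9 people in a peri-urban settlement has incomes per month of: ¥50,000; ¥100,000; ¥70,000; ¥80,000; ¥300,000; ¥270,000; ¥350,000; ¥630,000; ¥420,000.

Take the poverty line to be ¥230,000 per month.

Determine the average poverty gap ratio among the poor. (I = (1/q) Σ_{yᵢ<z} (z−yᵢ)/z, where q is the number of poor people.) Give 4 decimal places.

Below z: ¥50,000, ¥70,000, ¥80,000, ¥100,000 (q = 4 of N = 9).
Relative gaps: 0.7826, 0.6957, 0.6522, 0.5652; sum = 2.695652.
I averages over the q = 4 poor units only: 2.695652 / 4 = 0.6739.

0.6739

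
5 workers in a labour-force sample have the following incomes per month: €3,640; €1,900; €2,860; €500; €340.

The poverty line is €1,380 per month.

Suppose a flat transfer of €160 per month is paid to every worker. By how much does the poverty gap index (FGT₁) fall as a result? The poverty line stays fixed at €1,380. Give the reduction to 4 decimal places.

Before: below the line — €340, €500; poverty gap index (FGT₁) = 0.278261.
After the €160 transfer: below the line — €500, €660; poverty gap index (FGT₁) = 0.231884.
Reduction = 0.278261 − 0.231884 = 0.0464.

0.0464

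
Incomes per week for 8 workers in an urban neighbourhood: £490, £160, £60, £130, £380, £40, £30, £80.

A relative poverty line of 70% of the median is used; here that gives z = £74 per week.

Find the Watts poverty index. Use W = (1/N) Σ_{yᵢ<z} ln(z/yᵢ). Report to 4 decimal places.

0.2160

Poor units: £30, £40, £60 (q = 3 of N = 8).
ln(z/y) terms: ln(74/30) = 0.9029; ln(74/40) = 0.6152; ln(74/60) = 0.2097.
W = 1.727774 / 8 = 0.2160.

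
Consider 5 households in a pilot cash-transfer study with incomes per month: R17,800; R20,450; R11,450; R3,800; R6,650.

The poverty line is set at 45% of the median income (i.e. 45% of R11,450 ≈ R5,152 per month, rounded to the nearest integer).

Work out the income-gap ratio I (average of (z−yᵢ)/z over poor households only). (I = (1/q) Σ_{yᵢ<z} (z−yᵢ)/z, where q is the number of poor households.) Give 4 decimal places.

Incomes under z: R3,800 (q = 1 of N = 5).
Relative gaps: 0.2624; sum = 0.262422.
The income-gap ratio divides by q (the poor only): 0.262422 / 1 = 0.2624.

0.2624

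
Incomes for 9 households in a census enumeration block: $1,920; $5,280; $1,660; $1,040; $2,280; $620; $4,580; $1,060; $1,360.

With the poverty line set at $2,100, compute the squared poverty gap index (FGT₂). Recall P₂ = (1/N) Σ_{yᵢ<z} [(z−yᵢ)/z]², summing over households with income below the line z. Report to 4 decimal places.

Below the line: $620, $1,040, $1,060, $1,360, $1,660, $1,920 (q = 6 of N = 9).
Relative gaps: (2100−620)/2100 = 0.7048; (2100−1040)/2100 = 0.5048; (2100−1060)/2100 = 0.4952; (2100−1360)/2100 = 0.3524; (2100−1660)/2100 = 0.2095; (2100−1920)/2100 = 0.0857.
Squared: 0.4967; 0.2548; 0.2453; 0.1242; 0.0439; 0.0073.
Sum = 1.172154; P₂ = 1.172154 / 9 = 0.1302.

0.1302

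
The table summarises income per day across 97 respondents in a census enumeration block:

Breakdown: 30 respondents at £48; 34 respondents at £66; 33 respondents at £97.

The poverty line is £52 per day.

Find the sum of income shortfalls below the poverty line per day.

Poor units: 30×£48 (q = 30 of N = 97).
Individual gaps: 30×(52−48) = 120.
Aggregate gap = £120.

£120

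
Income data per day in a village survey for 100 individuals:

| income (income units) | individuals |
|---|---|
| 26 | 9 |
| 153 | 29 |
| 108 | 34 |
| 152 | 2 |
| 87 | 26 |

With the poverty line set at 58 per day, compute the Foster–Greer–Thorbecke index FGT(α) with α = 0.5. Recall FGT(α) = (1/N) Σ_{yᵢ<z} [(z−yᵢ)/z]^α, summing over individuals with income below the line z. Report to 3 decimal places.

Poor units: 9×26 (q = 9 of N = 100).
Relative gaps: (58−26)/58 = 0.5517 (×9).
Raised to α = 0.5: 0.74278 (×9).
Sum = 6.685032; FGT(0.5) = 6.685032 / 100 = 0.067.

0.067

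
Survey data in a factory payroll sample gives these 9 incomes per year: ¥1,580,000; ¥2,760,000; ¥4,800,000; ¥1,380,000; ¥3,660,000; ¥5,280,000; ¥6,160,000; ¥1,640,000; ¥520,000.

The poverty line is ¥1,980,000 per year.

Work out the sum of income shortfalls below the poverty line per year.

¥2,800,000

Below the line: ¥520,000, ¥1,380,000, ¥1,580,000, ¥1,640,000 (q = 4 of N = 9).
Individual gaps: 1980000−520000 = 1460000; 1980000−1380000 = 600000; 1980000−1580000 = 400000; 1980000−1640000 = 340000.
Aggregate gap = ¥2,800,000.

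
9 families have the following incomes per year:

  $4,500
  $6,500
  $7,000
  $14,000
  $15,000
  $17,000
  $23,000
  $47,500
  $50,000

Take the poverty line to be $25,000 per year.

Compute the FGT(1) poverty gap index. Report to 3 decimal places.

0.391

Poor units: $4,500, $6,500, $7,000, $14,000, $15,000, $17,000, $23,000 (q = 7 of N = 9).
Relative gaps: (25000−4500)/25000 = 0.8200; (25000−6500)/25000 = 0.7400; (25000−7000)/25000 = 0.7200; (25000−14000)/25000 = 0.4400; (25000−15000)/25000 = 0.4000; (25000−17000)/25000 = 0.3200; (25000−23000)/25000 = 0.0800.
Sum of shortfalls = 3.520000; P₁ averages over all N: 3.520000 / 9 = 0.391.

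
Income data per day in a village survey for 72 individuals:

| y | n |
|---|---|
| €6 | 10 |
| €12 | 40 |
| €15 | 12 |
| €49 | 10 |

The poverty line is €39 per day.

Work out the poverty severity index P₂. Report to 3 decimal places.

Below z: 10×€6, 40×€12, 12×€15 (q = 62 of N = 72).
Shortfall ratios: (39−6)/39 = 0.8462 (×10); (39−12)/39 = 0.6923 (×40); (39−15)/39 = 0.6154 (×12).
Squared: 0.7160 (×10); 0.4793 (×40); 0.3787 (×12).
Sum = 30.875740; P₂ = 30.875740 / 72 = 0.429.

0.429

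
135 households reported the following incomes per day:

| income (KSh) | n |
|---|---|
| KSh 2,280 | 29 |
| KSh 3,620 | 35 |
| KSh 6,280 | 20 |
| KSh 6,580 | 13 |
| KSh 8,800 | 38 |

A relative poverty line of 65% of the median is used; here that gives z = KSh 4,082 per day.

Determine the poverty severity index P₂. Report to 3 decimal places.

Poor units: 29×KSh 2,280, 35×KSh 3,620 (q = 64 of N = 135).
Normalized shortfalls: (4082−2280)/4082 = 0.4415 (×29); (4082−3620)/4082 = 0.1132 (×35).
Squared: 0.1949 (×29); 0.0128 (×35).
Sum = 6.099810; P₂ = 6.099810 / 135 = 0.045.

0.045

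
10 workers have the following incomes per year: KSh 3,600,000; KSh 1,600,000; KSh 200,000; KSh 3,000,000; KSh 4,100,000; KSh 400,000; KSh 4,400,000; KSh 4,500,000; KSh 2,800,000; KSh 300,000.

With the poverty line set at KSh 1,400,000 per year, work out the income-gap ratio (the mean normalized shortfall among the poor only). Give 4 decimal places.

Incomes under z: KSh 200,000, KSh 300,000, KSh 400,000 (q = 3 of N = 10).
Shortfall ratios (z−y)/z: 0.8571, 0.7857, 0.7143; sum = 2.357143.
The income-gap ratio divides by q (the poor only): 2.357143 / 3 = 0.7857.

0.7857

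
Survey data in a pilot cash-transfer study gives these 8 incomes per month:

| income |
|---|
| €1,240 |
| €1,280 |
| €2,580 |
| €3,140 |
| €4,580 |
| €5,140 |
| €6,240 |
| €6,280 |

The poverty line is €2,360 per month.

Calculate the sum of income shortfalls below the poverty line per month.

Below the line: €1,240, €1,280 (q = 2 of N = 8).
Individual gaps: 2360−1240 = 1120; 2360−1280 = 1080.
Aggregate gap = €2,200.

€2,200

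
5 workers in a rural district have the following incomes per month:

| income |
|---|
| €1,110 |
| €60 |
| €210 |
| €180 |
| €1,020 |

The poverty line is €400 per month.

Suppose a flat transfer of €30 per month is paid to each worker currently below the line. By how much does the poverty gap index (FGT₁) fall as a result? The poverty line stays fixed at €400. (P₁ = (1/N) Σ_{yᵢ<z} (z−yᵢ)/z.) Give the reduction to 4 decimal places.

0.0450

Before: below the line — €60, €180, €210; poverty gap index (FGT₁) = 0.375000.
After the €30 transfer: below the line — €90, €210, €240; poverty gap index (FGT₁) = 0.330000.
Reduction = 0.375000 − 0.330000 = 0.0450.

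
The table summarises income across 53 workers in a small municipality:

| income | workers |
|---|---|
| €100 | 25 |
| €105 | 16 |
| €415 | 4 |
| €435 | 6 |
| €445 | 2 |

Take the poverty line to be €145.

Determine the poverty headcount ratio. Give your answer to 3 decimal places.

0.774

41 of the 53 workers have income below €145.
H = 41/53 = 0.774.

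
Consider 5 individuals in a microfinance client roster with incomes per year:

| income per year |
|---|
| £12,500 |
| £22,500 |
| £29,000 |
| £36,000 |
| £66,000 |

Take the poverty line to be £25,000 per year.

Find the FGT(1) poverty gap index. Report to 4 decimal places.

Below z: £12,500, £22,500 (q = 2 of N = 5).
Relative gaps: (25000−12500)/25000 = 0.5000; (25000−22500)/25000 = 0.1000.
Sum of shortfalls = 0.600000; P₁ averages over all N: 0.600000 / 5 = 0.1200.

0.1200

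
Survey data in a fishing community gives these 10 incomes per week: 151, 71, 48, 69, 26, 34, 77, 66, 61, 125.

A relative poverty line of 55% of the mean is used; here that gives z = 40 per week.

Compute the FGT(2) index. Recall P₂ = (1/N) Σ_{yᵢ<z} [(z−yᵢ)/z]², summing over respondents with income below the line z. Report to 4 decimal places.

Below the line: 26, 34 (q = 2 of N = 10).
Shortfall ratios: (40−26)/40 = 0.3500; (40−34)/40 = 0.1500.
Squared: 0.1225; 0.0225.
Sum = 0.145000; P₂ = 0.145000 / 10 = 0.0145.

0.0145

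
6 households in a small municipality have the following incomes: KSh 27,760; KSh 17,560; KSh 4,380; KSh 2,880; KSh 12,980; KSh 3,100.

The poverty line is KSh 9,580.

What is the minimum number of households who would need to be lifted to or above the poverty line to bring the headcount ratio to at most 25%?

2

Currently q = 3 of N = 6 are below the line (H = 0.500).
A headcount ratio of at most 25% allows at most ⌊0.25 × 6⌋ = 1 poor households.
So at least 3 − 1 = 2 must be lifted.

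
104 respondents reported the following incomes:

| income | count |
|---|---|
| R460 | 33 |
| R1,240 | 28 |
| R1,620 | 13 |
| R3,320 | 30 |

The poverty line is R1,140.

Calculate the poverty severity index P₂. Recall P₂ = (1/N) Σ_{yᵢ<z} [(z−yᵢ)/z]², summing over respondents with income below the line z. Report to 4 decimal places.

Incomes under z: 33×R460 (q = 33 of N = 104).
Shortfall ratios: (1140−460)/1140 = 0.5965 (×33).
Squared: 0.3558 (×33).
Sum = 11.741459; P₂ = 11.741459 / 104 = 0.1129.

0.1129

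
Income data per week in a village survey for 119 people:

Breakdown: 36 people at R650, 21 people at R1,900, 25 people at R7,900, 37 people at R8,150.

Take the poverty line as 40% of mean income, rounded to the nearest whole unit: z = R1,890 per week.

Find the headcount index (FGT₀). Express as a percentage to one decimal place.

36 of the 119 people have income below R1,890.
H = 36/119 = 30.3%.

30.3%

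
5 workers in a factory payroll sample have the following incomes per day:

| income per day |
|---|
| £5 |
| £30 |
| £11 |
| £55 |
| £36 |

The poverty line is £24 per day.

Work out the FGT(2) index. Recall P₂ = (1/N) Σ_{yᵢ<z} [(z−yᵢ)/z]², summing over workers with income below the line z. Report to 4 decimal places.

0.1840

Below z: £5, £11 (q = 2 of N = 5).
Normalized shortfalls: (24−5)/24 = 0.7917; (24−11)/24 = 0.5417.
Squared: 0.6267; 0.2934.
Sum = 0.920139; P₂ = 0.920139 / 5 = 0.1840.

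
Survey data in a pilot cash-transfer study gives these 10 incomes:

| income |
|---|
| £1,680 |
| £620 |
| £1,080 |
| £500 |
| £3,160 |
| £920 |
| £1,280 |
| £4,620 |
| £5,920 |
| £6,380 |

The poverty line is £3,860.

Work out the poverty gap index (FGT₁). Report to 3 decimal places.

0.461

Poor units: £500, £620, £920, £1,080, £1,280, £1,680, £3,160 (q = 7 of N = 10).
Shortfall ratios: (3860−500)/3860 = 0.8705; (3860−620)/3860 = 0.8394; (3860−920)/3860 = 0.7617; (3860−1080)/3860 = 0.7202; (3860−1280)/3860 = 0.6684; (3860−1680)/3860 = 0.5648; (3860−3160)/3860 = 0.1813.
Σ = 4.606218. Dividing by the full population N = 10 gives P₁ = 0.461.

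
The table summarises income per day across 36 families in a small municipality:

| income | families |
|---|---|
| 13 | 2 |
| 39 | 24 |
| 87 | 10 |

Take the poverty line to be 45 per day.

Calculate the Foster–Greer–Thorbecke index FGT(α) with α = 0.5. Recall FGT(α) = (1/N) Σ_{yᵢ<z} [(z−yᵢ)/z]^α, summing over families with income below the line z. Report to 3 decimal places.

Incomes under z: 2×13, 24×39 (q = 26 of N = 36).
Shortfall ratios: (45−13)/45 = 0.7111 (×2); (45−39)/45 = 0.1333 (×24).
Raised to α = 0.5: 0.84327 (×2); 0.36515 (×24).
Sum = 10.450109; FGT(0.5) = 10.450109 / 36 = 0.290.

0.290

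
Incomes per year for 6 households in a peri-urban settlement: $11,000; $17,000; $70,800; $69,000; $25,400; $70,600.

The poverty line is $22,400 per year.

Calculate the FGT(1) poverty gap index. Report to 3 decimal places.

Below z: $11,000, $17,000 (q = 2 of N = 6).
Gap ratios (z−y)/z: (22400−11000)/22400 = 0.5089; (22400−17000)/22400 = 0.2411.
Sum of shortfalls = 0.750000; P₁ averages over all N: 0.750000 / 6 = 0.125.

0.125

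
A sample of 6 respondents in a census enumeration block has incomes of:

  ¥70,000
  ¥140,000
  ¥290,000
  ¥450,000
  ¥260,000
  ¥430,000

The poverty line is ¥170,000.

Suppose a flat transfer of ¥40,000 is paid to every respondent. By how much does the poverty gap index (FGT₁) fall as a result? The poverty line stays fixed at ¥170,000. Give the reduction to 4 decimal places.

Before: below the line — ¥70,000, ¥140,000; poverty gap index (FGT₁) = 0.127451.
After the ¥40,000 transfer: below the line — ¥110,000; poverty gap index (FGT₁) = 0.058824.
Reduction = 0.127451 − 0.058824 = 0.0686.

0.0686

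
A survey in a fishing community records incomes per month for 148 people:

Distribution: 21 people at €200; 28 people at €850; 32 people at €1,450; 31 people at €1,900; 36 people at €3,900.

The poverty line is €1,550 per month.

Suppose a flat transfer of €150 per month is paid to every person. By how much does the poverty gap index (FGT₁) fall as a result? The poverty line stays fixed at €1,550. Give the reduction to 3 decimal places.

Before: below the line — 21×€200, 28×€850, 32×€1,450; poverty gap index (FGT₁) = 0.22297.
After the €150 transfer: below the line — 21×€350, 28×€1,000; poverty gap index (FGT₁) = 0.17698.
Reduction = 0.22297 − 0.17698 = 0.046.

0.046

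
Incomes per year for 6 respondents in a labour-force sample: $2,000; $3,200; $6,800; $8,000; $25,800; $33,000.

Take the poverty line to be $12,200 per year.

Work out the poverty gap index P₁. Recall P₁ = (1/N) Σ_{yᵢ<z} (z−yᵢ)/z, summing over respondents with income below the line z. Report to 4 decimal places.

0.3934

Below the line: $2,000, $3,200, $6,800, $8,000 (q = 4 of N = 6).
Shortfall ratios: (12200−2000)/12200 = 0.8361; (12200−3200)/12200 = 0.7377; (12200−6800)/12200 = 0.4426; (12200−8000)/12200 = 0.3443.
Sum of shortfalls = 2.360656; P₁ averages over all N: 2.360656 / 6 = 0.3934.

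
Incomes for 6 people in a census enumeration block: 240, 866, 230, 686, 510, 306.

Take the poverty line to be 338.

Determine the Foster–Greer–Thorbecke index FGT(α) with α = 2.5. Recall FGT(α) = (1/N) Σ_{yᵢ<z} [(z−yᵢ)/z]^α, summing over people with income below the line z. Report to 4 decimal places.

0.0176

Below z: 230, 240, 306 (q = 3 of N = 6).
Gap ratios (z−y)/z: (338−230)/338 = 0.3195; (338−240)/338 = 0.2899; (338−306)/338 = 0.0947.
Raised to α = 2.5: 0.05771; 0.04527; 0.00276.
Sum = 0.105736; FGT(2.5) = 0.105736 / 6 = 0.0176.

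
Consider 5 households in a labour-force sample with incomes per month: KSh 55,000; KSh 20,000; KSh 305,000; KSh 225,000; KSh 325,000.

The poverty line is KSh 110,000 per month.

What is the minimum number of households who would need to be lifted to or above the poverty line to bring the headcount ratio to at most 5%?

Currently q = 2 of N = 5 are below the line (H = 0.400).
A headcount ratio of at most 5% allows at most ⌊0.05 × 5⌋ = 0 poor households.
So at least 2 − 0 = 2 must be lifted.

2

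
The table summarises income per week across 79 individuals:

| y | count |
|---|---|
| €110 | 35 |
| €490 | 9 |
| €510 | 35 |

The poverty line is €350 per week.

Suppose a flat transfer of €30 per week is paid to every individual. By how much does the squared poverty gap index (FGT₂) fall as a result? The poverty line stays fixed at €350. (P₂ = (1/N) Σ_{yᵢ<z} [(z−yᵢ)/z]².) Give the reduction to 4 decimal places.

0.0488

Before: below the line — 35×€110; squared poverty gap index (FGT₂) = 0.208318.
After the €30 transfer: below the line — 35×€140; squared poverty gap index (FGT₂) = 0.159494.
Reduction = 0.208318 − 0.159494 = 0.0488.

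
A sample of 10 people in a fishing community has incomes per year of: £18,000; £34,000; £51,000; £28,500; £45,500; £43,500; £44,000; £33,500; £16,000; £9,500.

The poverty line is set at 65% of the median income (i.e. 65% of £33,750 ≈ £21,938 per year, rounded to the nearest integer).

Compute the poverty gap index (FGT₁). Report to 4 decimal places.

0.1017

Incomes under z: £9,500, £16,000, £18,000 (q = 3 of N = 10).
Normalized shortfalls: (21938−9500)/21938 = 0.5670; (21938−16000)/21938 = 0.2707; (21938−18000)/21938 = 0.1795.
Σ = 1.017139. Dividing by the full population N = 10 gives P₁ = 0.1017.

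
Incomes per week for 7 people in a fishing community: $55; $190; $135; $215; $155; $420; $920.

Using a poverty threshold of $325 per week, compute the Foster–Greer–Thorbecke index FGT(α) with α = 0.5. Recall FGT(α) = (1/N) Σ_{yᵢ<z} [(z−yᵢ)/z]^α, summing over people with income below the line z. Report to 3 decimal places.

Below z: $55, $135, $155, $190, $215 (q = 5 of N = 7).
Normalized shortfalls: (325−55)/325 = 0.8308; (325−135)/325 = 0.5846; (325−155)/325 = 0.5231; (325−190)/325 = 0.4154; (325−215)/325 = 0.3385.
Raised to α = 0.5: 0.91147; 0.76460; 0.72324; 0.64450; 0.58177.
Sum = 3.625585; FGT(0.5) = 3.625585 / 7 = 0.518.

0.518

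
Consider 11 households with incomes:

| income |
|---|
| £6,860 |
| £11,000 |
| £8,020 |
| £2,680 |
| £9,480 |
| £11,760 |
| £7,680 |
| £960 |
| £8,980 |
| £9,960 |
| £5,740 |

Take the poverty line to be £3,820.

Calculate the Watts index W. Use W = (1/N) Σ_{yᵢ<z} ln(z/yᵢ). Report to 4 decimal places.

0.1578

Below the line: £960, £2,680 (q = 2 of N = 11).
ln(z/y) terms: ln(3820/960) = 1.3811; ln(3820/2680) = 0.3544.
W = 1.735506 / 11 = 0.1578.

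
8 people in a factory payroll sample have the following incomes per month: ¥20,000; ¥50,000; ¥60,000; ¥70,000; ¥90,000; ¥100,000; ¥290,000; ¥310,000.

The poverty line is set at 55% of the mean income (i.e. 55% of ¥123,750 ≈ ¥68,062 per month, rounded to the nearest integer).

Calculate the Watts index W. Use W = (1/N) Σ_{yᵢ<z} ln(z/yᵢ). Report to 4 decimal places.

Incomes under z: ¥20,000, ¥50,000, ¥60,000 (q = 3 of N = 8).
ln(z/y) terms: ln(68062/20000) = 1.2247; ln(68062/50000) = 0.3084; ln(68062/60000) = 0.1261.
W = 1.659157 / 8 = 0.2074.

0.2074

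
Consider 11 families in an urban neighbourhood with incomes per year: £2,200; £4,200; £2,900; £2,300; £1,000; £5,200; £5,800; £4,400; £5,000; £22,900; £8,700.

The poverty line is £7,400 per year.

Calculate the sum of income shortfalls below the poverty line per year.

Incomes under z: £1,000, £2,200, £2,300, £2,900, £4,200, £4,400, £5,000, £5,200, £5,800 (q = 9 of N = 11).
Individual gaps: 7400−1000 = 6400; 7400−2200 = 5200; 7400−2300 = 5100; 7400−2900 = 4500; 7400−4200 = 3200; 7400−4400 = 3000; 7400−5000 = 2400; 7400−5200 = 2200; 7400−5800 = 1600.
Aggregate gap = £33,600.

£33,600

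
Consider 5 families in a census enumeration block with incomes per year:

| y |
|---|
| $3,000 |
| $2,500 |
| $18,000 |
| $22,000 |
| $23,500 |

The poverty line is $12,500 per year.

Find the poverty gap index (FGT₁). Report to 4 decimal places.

Below the line: $2,500, $3,000 (q = 2 of N = 5).
Relative gaps: (12500−2500)/12500 = 0.8000; (12500−3000)/12500 = 0.7600.
Sum of shortfalls = 1.560000; P₁ averages over all N: 1.560000 / 5 = 0.3120.

0.3120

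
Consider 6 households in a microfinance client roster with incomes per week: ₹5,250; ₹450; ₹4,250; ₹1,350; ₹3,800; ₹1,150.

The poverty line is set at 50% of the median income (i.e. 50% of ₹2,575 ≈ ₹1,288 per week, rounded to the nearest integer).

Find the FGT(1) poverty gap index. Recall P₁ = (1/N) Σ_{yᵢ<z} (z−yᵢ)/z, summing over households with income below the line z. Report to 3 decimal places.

Below the line: ₹450, ₹1,150 (q = 2 of N = 6).
Normalized shortfalls: (1288−450)/1288 = 0.6506; (1288−1150)/1288 = 0.1071.
Σ = 0.757764. Dividing by the full population N = 6 gives P₁ = 0.126.

0.126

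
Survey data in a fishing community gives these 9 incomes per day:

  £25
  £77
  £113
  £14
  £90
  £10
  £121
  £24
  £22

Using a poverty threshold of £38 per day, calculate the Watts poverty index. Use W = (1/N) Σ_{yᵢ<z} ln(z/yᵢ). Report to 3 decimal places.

0.418

Below z: £10, £14, £22, £24, £25 (q = 5 of N = 9).
ln(z/y) terms: ln(38/10) = 1.3350; ln(38/14) = 0.9985; ln(38/22) = 0.5465; ln(38/24) = 0.4595; ln(38/25) = 0.4187.
W = 3.758316 / 9 = 0.418.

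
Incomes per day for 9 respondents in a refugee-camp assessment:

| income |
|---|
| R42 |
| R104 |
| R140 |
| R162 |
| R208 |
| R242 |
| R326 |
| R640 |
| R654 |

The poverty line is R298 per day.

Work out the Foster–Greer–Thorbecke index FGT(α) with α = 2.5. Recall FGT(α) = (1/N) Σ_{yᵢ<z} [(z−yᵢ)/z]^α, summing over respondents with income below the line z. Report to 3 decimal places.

0.160

Below the line: R42, R104, R140, R162, R208, R242 (q = 6 of N = 9).
Normalized shortfalls: (298−42)/298 = 0.8591; (298−104)/298 = 0.6510; (298−140)/298 = 0.5302; (298−162)/298 = 0.4564; (298−208)/298 = 0.3020; (298−242)/298 = 0.1879.
Raised to α = 2.5: 0.68400; 0.34195; 0.20469; 0.14070; 0.05013; 0.01531.
Sum = 1.436787; FGT(2.5) = 1.436787 / 9 = 0.160.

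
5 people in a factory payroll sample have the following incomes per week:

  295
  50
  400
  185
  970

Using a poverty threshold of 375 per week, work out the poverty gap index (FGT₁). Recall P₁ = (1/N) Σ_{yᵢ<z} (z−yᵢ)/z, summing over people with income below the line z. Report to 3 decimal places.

0.317

Below z: 50, 185, 295 (q = 3 of N = 5).
Relative gaps: (375−50)/375 = 0.8667; (375−185)/375 = 0.5067; (375−295)/375 = 0.2133.
Σ = 1.586667. Dividing by the full population N = 5 gives P₁ = 0.317.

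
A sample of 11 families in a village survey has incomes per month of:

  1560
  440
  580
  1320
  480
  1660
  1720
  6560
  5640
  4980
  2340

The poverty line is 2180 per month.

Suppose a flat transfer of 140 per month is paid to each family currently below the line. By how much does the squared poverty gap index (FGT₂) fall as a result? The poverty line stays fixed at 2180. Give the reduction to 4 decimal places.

0.0375

Before: below the line — 440, 480, 580, 1320, 1560, 1660, 1720; squared poverty gap index (FGT₂) = 0.192890.
After the 140 transfer: below the line — 580, 620, 720, 1460, 1700, 1800, 1860; squared poverty gap index (FGT₂) = 0.155344.
Reduction = 0.192890 − 0.155344 = 0.0375.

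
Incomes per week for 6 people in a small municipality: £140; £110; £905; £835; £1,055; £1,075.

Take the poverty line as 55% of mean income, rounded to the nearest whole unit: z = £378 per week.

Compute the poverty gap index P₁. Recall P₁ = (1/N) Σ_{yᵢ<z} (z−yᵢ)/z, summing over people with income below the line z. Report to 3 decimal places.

0.223

Below z: £110, £140 (q = 2 of N = 6).
Relative gaps: (378−110)/378 = 0.7090; (378−140)/378 = 0.6296.
Σ = 1.338624. Dividing by the full population N = 6 gives P₁ = 0.223.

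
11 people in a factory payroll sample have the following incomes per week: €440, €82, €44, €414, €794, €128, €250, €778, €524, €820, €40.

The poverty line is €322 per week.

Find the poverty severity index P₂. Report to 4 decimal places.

Poor units: €40, €44, €82, €128, €250 (q = 5 of N = 11).
Normalized shortfalls: (322−40)/322 = 0.8758; (322−44)/322 = 0.8634; (322−82)/322 = 0.7453; (322−128)/322 = 0.6025; (322−250)/322 = 0.2236.
Squared: 0.7670; 0.7454; 0.5555; 0.3630; 0.0500.
Sum = 2.480884; P₂ = 2.480884 / 11 = 0.2255.

0.2255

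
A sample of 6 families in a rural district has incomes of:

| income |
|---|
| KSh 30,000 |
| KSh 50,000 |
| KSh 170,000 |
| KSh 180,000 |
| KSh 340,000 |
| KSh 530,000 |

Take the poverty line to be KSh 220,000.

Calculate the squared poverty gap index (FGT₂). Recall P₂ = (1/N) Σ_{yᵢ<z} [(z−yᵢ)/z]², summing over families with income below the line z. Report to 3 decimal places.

0.238

Below z: KSh 30,000, KSh 50,000, KSh 170,000, KSh 180,000 (q = 4 of N = 6).
Relative gaps: (220000−30000)/220000 = 0.8636; (220000−50000)/220000 = 0.7727; (220000−170000)/220000 = 0.2273; (220000−180000)/220000 = 0.1818.
Squared: 0.7459; 0.5971; 0.0517; 0.0331.
Sum = 1.427686; P₂ = 1.427686 / 6 = 0.238.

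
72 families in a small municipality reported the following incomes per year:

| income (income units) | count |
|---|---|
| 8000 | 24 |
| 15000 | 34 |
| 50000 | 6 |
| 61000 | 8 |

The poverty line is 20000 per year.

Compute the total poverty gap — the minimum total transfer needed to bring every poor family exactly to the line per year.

Poor units: 24×8000, 34×15000 (q = 58 of N = 72).
Individual gaps: 24×(20000−8000) = 288000; 34×(20000−15000) = 170000.
Aggregate gap = 458000.

458000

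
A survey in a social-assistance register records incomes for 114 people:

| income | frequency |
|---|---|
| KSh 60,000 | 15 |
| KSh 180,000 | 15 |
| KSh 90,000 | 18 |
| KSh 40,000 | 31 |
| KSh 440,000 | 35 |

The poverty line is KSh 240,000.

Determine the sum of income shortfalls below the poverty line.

KSh 12,500,000

Below the line: 31×KSh 40,000, 15×KSh 60,000, 18×KSh 90,000, 15×KSh 180,000 (q = 79 of N = 114).
Individual gaps: 31×(240000−40000) = 6200000; 15×(240000−60000) = 2700000; 18×(240000−90000) = 2700000; 15×(240000−180000) = 900000.
Aggregate gap = KSh 12,500,000.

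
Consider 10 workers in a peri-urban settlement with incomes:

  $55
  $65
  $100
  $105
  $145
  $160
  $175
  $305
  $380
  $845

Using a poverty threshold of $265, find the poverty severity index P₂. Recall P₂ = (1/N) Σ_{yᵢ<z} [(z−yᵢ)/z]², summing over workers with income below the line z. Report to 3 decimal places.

Incomes under z: $55, $65, $100, $105, $145, $160, $175 (q = 7 of N = 10).
Gap ratios (z−y)/z: (265−55)/265 = 0.7925; (265−65)/265 = 0.7547; (265−100)/265 = 0.6226; (265−105)/265 = 0.6038; (265−145)/265 = 0.4528; (265−160)/265 = 0.3962; (265−175)/265 = 0.3396.
Squared: 0.6280; 0.5696; 0.3877; 0.3645; 0.2051; 0.1570; 0.1153.
Sum = 2.427198; P₂ = 2.427198 / 10 = 0.243.

0.243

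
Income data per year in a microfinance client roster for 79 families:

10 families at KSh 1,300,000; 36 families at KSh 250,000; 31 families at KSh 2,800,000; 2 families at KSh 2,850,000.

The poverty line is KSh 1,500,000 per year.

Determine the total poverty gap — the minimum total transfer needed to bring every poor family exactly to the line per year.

KSh 47,000,000

Below the line: 36×KSh 250,000, 10×KSh 1,300,000 (q = 46 of N = 79).
Individual gaps: 36×(1500000−250000) = 45000000; 10×(1500000−1300000) = 2000000.
Aggregate gap = KSh 47,000,000.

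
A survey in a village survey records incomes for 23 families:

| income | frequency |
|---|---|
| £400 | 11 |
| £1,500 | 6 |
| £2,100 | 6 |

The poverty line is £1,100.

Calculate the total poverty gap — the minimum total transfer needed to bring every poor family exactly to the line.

£7,700

Below z: 11×£400 (q = 11 of N = 23).
Individual gaps: 11×(1100−400) = 7700.
Aggregate gap = £7,700.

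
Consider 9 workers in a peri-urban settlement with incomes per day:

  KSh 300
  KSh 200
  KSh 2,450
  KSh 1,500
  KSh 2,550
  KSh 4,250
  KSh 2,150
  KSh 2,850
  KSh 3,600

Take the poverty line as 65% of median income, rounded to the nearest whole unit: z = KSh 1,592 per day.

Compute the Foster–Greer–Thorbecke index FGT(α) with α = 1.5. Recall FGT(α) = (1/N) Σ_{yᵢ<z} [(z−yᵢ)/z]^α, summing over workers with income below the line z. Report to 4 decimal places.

0.1736

Incomes under z: KSh 200, KSh 300, KSh 1,500 (q = 3 of N = 9).
Relative gaps: (1592−200)/1592 = 0.8744; (1592−300)/1592 = 0.8116; (1592−1500)/1592 = 0.0578.
Raised to α = 1.5: 0.81761; 0.73110; 0.01389.
Sum = 1.562602; FGT(1.5) = 1.562602 / 9 = 0.1736.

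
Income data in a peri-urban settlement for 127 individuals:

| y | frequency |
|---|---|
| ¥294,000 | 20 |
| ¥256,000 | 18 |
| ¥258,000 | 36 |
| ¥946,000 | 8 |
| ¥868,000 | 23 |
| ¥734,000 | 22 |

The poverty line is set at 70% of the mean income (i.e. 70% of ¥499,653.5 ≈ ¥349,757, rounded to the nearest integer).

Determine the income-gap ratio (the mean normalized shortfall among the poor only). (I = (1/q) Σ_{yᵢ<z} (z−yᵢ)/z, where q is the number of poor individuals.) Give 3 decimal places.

Incomes under z: 18×¥256,000, 36×¥258,000, 20×¥294,000 (q = 74 of N = 127).
Shortfall ratios (z−y)/z: 0.2681 (×18), 0.2623 (×36), 0.1594 (×20); sum = 17.457886.
I averages over the q = 74 poor units only: 17.457886 / 74 = 0.236.

0.236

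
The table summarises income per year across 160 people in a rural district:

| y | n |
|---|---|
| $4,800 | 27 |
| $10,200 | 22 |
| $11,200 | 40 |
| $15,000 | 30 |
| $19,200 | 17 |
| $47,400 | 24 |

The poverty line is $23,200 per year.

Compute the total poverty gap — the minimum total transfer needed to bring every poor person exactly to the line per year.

$1,576,800

Incomes under z: 27×$4,800, 22×$10,200, 40×$11,200, 30×$15,000, 17×$19,200 (q = 136 of N = 160).
Individual gaps: 27×(23200−4800) = 496800; 22×(23200−10200) = 286000; 40×(23200−11200) = 480000; 30×(23200−15000) = 246000; 17×(23200−19200) = 68000.
Aggregate gap = $1,576,800.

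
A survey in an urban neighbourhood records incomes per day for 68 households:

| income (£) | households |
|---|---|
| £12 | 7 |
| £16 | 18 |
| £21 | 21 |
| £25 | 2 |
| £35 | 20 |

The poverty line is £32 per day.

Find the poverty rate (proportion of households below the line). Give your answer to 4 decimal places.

0.7059

48 of the 68 households have income below £32.
H = 48/68 = 0.7059.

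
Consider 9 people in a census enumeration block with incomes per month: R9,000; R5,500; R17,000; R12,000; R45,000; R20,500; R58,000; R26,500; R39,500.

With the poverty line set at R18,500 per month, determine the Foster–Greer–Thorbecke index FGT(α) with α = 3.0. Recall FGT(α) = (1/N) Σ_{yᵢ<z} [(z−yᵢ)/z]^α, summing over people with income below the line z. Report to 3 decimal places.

Poor units: R5,500, R9,000, R12,000, R17,000 (q = 4 of N = 9).
Normalized shortfalls: (18500−5500)/18500 = 0.7027; (18500−9000)/18500 = 0.5135; (18500−12000)/18500 = 0.3514; (18500−17000)/18500 = 0.0811.
Raised to α = 3.0: 0.34699; 0.13541; 0.04337; 0.00053.
Sum = 0.526306; FGT(3.0) = 0.526306 / 9 = 0.058.

0.058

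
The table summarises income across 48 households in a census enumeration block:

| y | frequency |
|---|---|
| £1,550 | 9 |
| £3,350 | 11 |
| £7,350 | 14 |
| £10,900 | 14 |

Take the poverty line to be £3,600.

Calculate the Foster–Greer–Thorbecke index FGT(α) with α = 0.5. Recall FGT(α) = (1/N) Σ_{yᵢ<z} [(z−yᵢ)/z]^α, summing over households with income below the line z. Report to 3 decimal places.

Below z: 9×£1,550, 11×£3,350 (q = 20 of N = 48).
Gap ratios (z−y)/z: (3600−1550)/3600 = 0.5694 (×9); (3600−3350)/3600 = 0.0694 (×11).
Raised to α = 0.5: 0.75462 (×9); 0.26352 (×11).
Sum = 9.690293; FGT(0.5) = 9.690293 / 48 = 0.202.

0.202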